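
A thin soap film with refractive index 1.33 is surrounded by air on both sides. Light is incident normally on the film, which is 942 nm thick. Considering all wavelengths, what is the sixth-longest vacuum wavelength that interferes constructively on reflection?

Ray reflecting at the top interface goes from n = 1.0 toward n = 1.33: a half-wave phase shift.
At the lower boundary (n = 1.33 to n = 1.0) the reflected ray undergoes no phase shift.
Exactly one π shift → a net half-wave offset.
For maximum reflection here: 2 n t = (m + ½) λ.
λ = 2 n t / (m + ½). The sixth-longest wavelength is m = 5: λ = 2 × 1.33 × 942 / 5.50 = 456 nm.

456 nm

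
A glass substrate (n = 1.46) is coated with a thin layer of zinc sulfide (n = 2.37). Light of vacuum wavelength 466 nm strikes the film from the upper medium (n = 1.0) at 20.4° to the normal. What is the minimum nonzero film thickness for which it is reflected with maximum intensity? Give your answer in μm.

0.0497 μm

At the upper boundary (n = 1.0 to n = 2.37) the reflected ray undergoes a half-wave phase shift.
Bottom surface (2.37 → 1.46): reflection off a lower-index medium gives no phase shift.
The two reflections differ by half a wavelength.
With one net inversion, constructive interference in reflection requires 2 n t cos θ_r = (m + ½) λ.
Snell's law: 1.0 sin 20.4° = 2.37 sin θ_r → sin θ_r = 0.147, cos θ_r = 0.989.
Minimum at m = 0: t = λ / (4 n cos θ_r) = 466 / (4 × 2.37 × 0.989) = 49.7 nm.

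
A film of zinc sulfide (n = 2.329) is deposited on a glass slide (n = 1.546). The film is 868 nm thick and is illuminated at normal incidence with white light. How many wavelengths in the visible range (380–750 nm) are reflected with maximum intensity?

Top surface (1.0 → 2.329): reflection off a higher-index medium gives a half-wave phase shift.
Bottom surface (2.329 → 1.546): reflection off a lower-index medium gives no phase shift.
Net: one phase inversion between the two reflected rays.
For maximum reflection here: 2 n t = (m + ½) λ.
λ = 2 n t / (m + ½) = 4043 / (m + ½) nm.
m=4: 898 nm (IR); m=5: 735 nm (visible); m=6: 622 nm (visible); m=7: 539 nm (visible); m=8: 476 nm (visible); m=9: 426 nm (visible); m=10: 385 nm (visible); m=11: 352 nm (UV).

6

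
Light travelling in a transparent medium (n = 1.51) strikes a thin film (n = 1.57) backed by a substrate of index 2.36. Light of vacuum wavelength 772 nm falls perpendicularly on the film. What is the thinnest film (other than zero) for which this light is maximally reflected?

Top surface (1.51 → 1.57): reflection off a higher-index medium gives a half-wave phase shift.
Ray reflecting at the bottom interface goes from n = 1.57 toward n = 2.36: a half-wave phase shift.
Net: no relative phase inversion (both shifts match).
So the condition for constructive reflection is 2 n t = m λ.
Minimum nonzero at m = 1: t = λ / (2 n) = 772 / (2 × 1.57) = 246 nm.

246 nm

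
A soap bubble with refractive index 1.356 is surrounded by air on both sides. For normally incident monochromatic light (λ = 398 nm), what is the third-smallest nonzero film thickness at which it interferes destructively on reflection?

440 nm

Ray reflecting at the top interface goes from n = 1.0 toward n = 1.356: a half-wave phase shift.
Bottom surface (1.356 → 1.0): reflection off a lower-index medium gives no phase shift.
Exactly one π shift → a net half-wave offset.
For dark reflection here: 2 n t = m λ.
The third-smallest nonzero thickness corresponds to m = 3: t = m λ / (2 n) = 3.00 × 398 / (2 × 1.356) = 440 nm.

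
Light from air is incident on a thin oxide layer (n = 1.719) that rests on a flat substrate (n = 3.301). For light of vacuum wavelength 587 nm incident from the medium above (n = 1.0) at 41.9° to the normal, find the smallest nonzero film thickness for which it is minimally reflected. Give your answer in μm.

0.0926 μm

At the upper boundary (n = 1.0 to n = 1.719) the reflected ray undergoes a half-wave phase shift.
Bottom surface (1.719 → 3.301): reflection off a higher-index medium gives a half-wave phase shift.
Zero or two π shifts → no net half-wave offset.
With no net inversion, destructive interference in reflection requires 2 n t cos θ_r = (m + ½) λ.
Snell's law: 1.0 sin 41.9° = 1.719 sin θ_r → sin θ_r = 0.389, cos θ_r = 0.921.
Minimum at m = 0: t = λ / (4 n cos θ_r) = 587 / (4 × 1.719 × 0.921) = 92.6 nm.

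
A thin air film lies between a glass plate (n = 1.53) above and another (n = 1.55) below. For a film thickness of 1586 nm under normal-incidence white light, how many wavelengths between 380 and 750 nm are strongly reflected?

4

Ray reflecting at the top interface goes from n = 1.53 toward n = 1.0: no phase shift.
At the lower boundary (n = 1.0 to n = 1.55) the reflected ray undergoes a half-wave phase shift.
Exactly one π shift → a net half-wave offset.
So the condition for constructive reflection is 2 n t = (m + ½) λ.
λ = 2 n t / (m + ½) = 3172 / (m + ½) nm.
m=3: 906 nm (IR); m=4: 705 nm (visible); m=5: 577 nm (visible); m=6: 488 nm (visible); m=7: 423 nm (visible); m=8: 373 nm (UV).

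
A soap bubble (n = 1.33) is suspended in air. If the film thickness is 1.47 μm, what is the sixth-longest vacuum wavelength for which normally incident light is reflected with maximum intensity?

711 nm

At the upper boundary (n = 1.0 to n = 1.33) the reflected ray undergoes a half-wave phase shift.
At the lower boundary (n = 1.33 to n = 1.0) the reflected ray undergoes no phase shift.
The two reflections differ by half a wavelength.
For bright reflection here: 2 n t = (m + ½) λ.
λ = 2 n t / (m + ½). The sixth-longest wavelength is m = 5: λ = 2 × 1.33 × 1470 / 5.50 = 711 nm.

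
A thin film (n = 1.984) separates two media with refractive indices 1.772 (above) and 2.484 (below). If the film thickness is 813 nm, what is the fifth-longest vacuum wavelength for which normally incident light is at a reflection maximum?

At the upper boundary (n = 1.772 to n = 1.984) the reflected ray undergoes a half-wave phase shift.
At the lower boundary (n = 1.984 to n = 2.484) the reflected ray undergoes a half-wave phase shift.
The two reflections carry the same phase change, so no net offset.
So the condition for constructive reflection is 2 n t = m λ.
λ = 2 n t / m. The fifth-longest wavelength is m = 5: λ = 2 × 1.984 × 813 / 5.00 = 645 nm.

645 nm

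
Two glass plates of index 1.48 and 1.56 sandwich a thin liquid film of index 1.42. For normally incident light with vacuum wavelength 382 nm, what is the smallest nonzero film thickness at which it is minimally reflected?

Ray reflecting at the top interface goes from n = 1.48 toward n = 1.42: no phase shift.
At the lower boundary (n = 1.42 to n = 1.56) the reflected ray undergoes a half-wave phase shift.
Net: one phase inversion between the two reflected rays.
For dark reflection here: 2 n t = m λ.
The smallest nonzero thickness corresponds to m = 1: t = m λ / (2 n) = 1.00 × 382 / (2 × 1.42) = 135 nm.

135 nm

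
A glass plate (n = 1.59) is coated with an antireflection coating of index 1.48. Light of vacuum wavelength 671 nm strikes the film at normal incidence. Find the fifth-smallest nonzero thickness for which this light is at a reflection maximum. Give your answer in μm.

1.13 μm

Ray reflecting at the top interface goes from n = 1.0 toward n = 1.48: a half-wave phase shift.
Bottom surface (1.48 → 1.59): reflection off a higher-index medium gives a half-wave phase shift.
Net: no relative phase inversion (both shifts match).
So the condition for constructive reflection is 2 n t = m λ.
The fifth-smallest nonzero thickness corresponds to m = 5: t = m λ / (2 n) = 5.00 × 671 / (2 × 1.48) = 1133 nm.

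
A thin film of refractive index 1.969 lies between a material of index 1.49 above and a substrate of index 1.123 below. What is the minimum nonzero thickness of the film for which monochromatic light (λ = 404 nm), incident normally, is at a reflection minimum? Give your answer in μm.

At the upper boundary (n = 1.49 to n = 1.969) the reflected ray undergoes a half-wave phase shift.
Ray reflecting at the bottom interface goes from n = 1.969 toward n = 1.123: no phase shift.
Exactly one π shift → a net half-wave offset.
For dark reflection here: 2 n t = m λ.
Minimum nonzero at m = 1: t = λ / (2 n) = 404 / (2 × 1.969) = 103 nm.

0.103 μm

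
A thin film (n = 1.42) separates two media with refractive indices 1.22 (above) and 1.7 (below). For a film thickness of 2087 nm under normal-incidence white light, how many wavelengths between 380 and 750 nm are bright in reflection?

At the upper boundary (n = 1.22 to n = 1.42) the reflected ray undergoes a half-wave phase shift.
At the lower boundary (n = 1.42 to n = 1.7) the reflected ray undergoes a half-wave phase shift.
Zero or two π shifts → no net half-wave offset.
So the condition for constructive reflection is 2 n t = m λ.
λ = 2 n t / m = 5927 / m nm.
m=7: 847 nm (IR); m=8: 741 nm (visible); m=9: 659 nm (visible); m=10: 593 nm (visible); m=11: 539 nm (visible); m=12: 494 nm (visible); m=13: 456 nm (visible); m=14: 423 nm (visible); m=15: 395 nm (visible); m=16: 370 nm (UV).

8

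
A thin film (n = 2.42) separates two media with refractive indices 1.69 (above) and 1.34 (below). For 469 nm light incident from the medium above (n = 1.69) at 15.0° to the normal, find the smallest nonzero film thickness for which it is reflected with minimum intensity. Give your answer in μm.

0.0985 μm

Top surface (1.69 → 2.42): reflection off a higher-index medium gives a half-wave phase shift.
At the lower boundary (n = 2.42 to n = 1.34) the reflected ray undergoes no phase shift.
The two reflections differ by half a wavelength.
With one net inversion, destructive interference in reflection requires 2 n t cos θ_r = m λ.
Snell's law: 1.69 sin 15.0° = 2.42 sin θ_r → sin θ_r = 0.181, cos θ_r = 0.984.
Minimum nonzero at m = 1: t = λ / (2 n cos θ_r) = 469 / (2 × 2.42 × 0.984) = 98.5 nm.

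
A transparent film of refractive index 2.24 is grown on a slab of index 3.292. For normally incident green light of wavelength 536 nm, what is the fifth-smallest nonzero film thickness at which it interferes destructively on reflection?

Ray reflecting at the top interface goes from n = 1.0 toward n = 2.24: a half-wave phase shift.
At the lower boundary (n = 2.24 to n = 3.292) the reflected ray undergoes a half-wave phase shift.
The two reflections carry the same phase change, so no net offset.
With no net inversion, destructive interference in reflection requires 2 n t = (m + ½) λ.
The fifth-smallest nonzero thickness corresponds to m = 4: t = (m + ½) λ / (2 n) = 4.50 × 536 / (2 × 2.24) = 538 nm.

538 nm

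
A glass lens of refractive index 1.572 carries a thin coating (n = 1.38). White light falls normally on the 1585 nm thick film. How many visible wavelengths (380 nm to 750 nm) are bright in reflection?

6

Ray reflecting at the top interface goes from n = 1.0 toward n = 1.38: a half-wave phase shift.
Bottom surface (1.38 → 1.572): reflection off a higher-index medium gives a half-wave phase shift.
Net: no relative phase inversion (both shifts match).
So the condition for constructive reflection is 2 n t = m λ.
λ = 2 n t / m = 4375 / m nm.
m=5: 875 nm (IR); m=6: 729 nm (visible); m=7: 625 nm (visible); m=8: 547 nm (visible); m=9: 486 nm (visible); m=10: 437 nm (visible); m=11: 398 nm (visible); m=12: 365 nm (UV).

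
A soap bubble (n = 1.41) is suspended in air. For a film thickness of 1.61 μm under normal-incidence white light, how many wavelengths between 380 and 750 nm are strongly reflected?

6

Top surface (1.0 → 1.41): reflection off a higher-index medium gives a half-wave phase shift.
Ray reflecting at the bottom interface goes from n = 1.41 toward n = 1.0: no phase shift.
Exactly one π shift → a net half-wave offset.
So the condition for constructive reflection is 2 n t = (m + ½) λ.
λ = 2 n t / (m + ½) = 4540 / (m + ½) nm.
m=5: 825 nm (IR); m=6: 698 nm (visible); m=7: 605 nm (visible); m=8: 534 nm (visible); m=9: 478 nm (visible); m=10: 432 nm (visible); m=11: 395 nm (visible); m=12: 363 nm (UV).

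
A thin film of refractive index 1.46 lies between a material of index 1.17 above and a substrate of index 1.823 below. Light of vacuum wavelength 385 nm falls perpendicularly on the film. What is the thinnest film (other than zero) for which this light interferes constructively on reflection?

132 nm

At the upper boundary (n = 1.17 to n = 1.46) the reflected ray undergoes a half-wave phase shift.
Bottom surface (1.46 → 1.823): reflection off a higher-index medium gives a half-wave phase shift.
Zero or two π shifts → no net half-wave offset.
With no net inversion, constructive interference in reflection requires 2 n t = m λ.
Minimum nonzero at m = 1: t = λ / (2 n) = 385 / (2 × 1.46) = 132 nm.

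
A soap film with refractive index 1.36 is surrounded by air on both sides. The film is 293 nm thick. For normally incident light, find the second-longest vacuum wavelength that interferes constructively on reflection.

531 nm

Top surface (1.0 → 1.36): reflection off a higher-index medium gives a half-wave phase shift.
Bottom surface (1.36 → 1.0): reflection off a lower-index medium gives no phase shift.
Net: one phase inversion between the two reflected rays.
For maximum reflection here: 2 n t = (m + ½) λ.
λ = 2 n t / (m + ½). The second-longest wavelength is m = 1: λ = 2 × 1.36 × 293 / 1.50 = 531 nm.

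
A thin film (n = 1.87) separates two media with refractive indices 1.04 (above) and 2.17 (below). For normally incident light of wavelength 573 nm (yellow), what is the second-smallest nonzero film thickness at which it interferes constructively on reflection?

306 nm

Ray reflecting at the top interface goes from n = 1.04 toward n = 1.87: a half-wave phase shift.
Ray reflecting at the bottom interface goes from n = 1.87 toward n = 2.17: a half-wave phase shift.
The two reflections carry the same phase change, so no net offset.
For bright reflection here: 2 n t = m λ.
The second-smallest nonzero thickness corresponds to m = 2: t = m λ / (2 n) = 2.00 × 573 / (2 × 1.87) = 306 nm.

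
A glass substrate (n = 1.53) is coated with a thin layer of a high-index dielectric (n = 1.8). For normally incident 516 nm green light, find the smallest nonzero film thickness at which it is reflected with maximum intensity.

71.7 nm

Top surface (1.0 → 1.8): reflection off a higher-index medium gives a half-wave phase shift.
At the lower boundary (n = 1.8 to n = 1.53) the reflected ray undergoes no phase shift.
Net: one phase inversion between the two reflected rays.
With one net inversion, constructive interference in reflection requires 2 n t = (m + ½) λ.
Minimum at m = 0: t = λ / (4 n) = 516 / (4 × 1.8) = 71.7 nm.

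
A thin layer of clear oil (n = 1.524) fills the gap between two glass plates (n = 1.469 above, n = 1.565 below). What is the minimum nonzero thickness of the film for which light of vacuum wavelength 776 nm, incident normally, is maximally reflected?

Top surface (1.469 → 1.524): reflection off a higher-index medium gives a half-wave phase shift.
Bottom surface (1.524 → 1.565): reflection off a higher-index medium gives a half-wave phase shift.
Zero or two π shifts → no net half-wave offset.
For maximum reflection here: 2 n t = m λ.
Minimum nonzero at m = 1: t = λ / (2 n) = 776 / (2 × 1.524) = 255 nm.

255 nm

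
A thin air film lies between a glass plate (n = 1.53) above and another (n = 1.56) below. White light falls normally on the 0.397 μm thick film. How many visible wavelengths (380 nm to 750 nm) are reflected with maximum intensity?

1

At the upper boundary (n = 1.53 to n = 1.0) the reflected ray undergoes no phase shift.
Ray reflecting at the bottom interface goes from n = 1.0 toward n = 1.56: a half-wave phase shift.
The two reflections differ by half a wavelength.
For strong reflection here: 2 n t = (m + ½) λ.
λ = 2 n t / (m + ½) = 794 / (m + ½) nm.
m=0: 1588 nm (IR); m=1: 529 nm (visible); m=2: 318 nm (UV).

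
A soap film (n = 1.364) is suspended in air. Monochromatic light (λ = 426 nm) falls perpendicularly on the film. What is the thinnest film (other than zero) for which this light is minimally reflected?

156 nm

At the upper boundary (n = 1.0 to n = 1.364) the reflected ray undergoes a half-wave phase shift.
At the lower boundary (n = 1.364 to n = 1.0) the reflected ray undergoes no phase shift.
The two reflections differ by half a wavelength.
So the condition for destructive reflection is 2 n t = m λ.
Minimum nonzero at m = 1: t = λ / (2 n) = 426 / (2 × 1.364) = 156 nm.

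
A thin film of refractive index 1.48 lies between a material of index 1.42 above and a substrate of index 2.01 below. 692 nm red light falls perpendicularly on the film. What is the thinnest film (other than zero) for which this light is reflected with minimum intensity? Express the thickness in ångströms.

1169 Å

Ray reflecting at the top interface goes from n = 1.42 toward n = 1.48: a half-wave phase shift.
At the lower boundary (n = 1.48 to n = 2.01) the reflected ray undergoes a half-wave phase shift.
Net: no relative phase inversion (both shifts match).
So the condition for destructive reflection is 2 n t = (m + ½) λ.
Minimum at m = 0: t = λ / (4 n) = 692 / (4 × 1.48) = 117 nm.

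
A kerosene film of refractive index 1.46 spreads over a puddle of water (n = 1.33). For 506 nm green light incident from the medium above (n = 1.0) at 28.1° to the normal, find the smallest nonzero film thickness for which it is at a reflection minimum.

183 nm

At the upper boundary (n = 1.0 to n = 1.46) the reflected ray undergoes a half-wave phase shift.
Bottom surface (1.46 → 1.33): reflection off a lower-index medium gives no phase shift.
Net: one phase inversion between the two reflected rays.
So the condition for destructive reflection is 2 n t cos θ_r = m λ.
Snell's law: 1.0 sin 28.1° = 1.46 sin θ_r → sin θ_r = 0.323, cos θ_r = 0.947.
Minimum nonzero at m = 1: t = λ / (2 n cos θ_r) = 506 / (2 × 1.46 × 0.947) = 183 nm.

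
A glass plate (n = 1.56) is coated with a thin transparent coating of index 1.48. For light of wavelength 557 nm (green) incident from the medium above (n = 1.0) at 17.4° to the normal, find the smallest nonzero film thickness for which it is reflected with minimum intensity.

Top surface (1.0 → 1.48): reflection off a higher-index medium gives a half-wave phase shift.
At the lower boundary (n = 1.48 to n = 1.56) the reflected ray undergoes a half-wave phase shift.
The two reflections carry the same phase change, so no net offset.
So the condition for destructive reflection is 2 n t cos θ_r = (m + ½) λ.
Snell's law: 1.0 sin 17.4° = 1.48 sin θ_r → sin θ_r = 0.202, cos θ_r = 0.979.
Minimum at m = 0: t = λ / (4 n cos θ_r) = 557 / (4 × 1.48 × 0.979) = 96.1 nm.

96.1 nm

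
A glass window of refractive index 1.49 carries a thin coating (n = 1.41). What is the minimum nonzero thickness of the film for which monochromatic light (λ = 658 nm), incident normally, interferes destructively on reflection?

Ray reflecting at the top interface goes from n = 1.0 toward n = 1.41: a half-wave phase shift.
At the lower boundary (n = 1.41 to n = 1.49) the reflected ray undergoes a half-wave phase shift.
Net: no relative phase inversion (both shifts match).
For weak reflection here: 2 n t = (m + ½) λ.
Minimum at m = 0: t = λ / (4 n) = 658 / (4 × 1.41) = 117 nm.

117 nm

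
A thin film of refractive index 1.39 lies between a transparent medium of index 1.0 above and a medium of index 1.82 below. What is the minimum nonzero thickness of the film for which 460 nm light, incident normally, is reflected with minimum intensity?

82.7 nm

At the upper boundary (n = 1.0 to n = 1.39) the reflected ray undergoes a half-wave phase shift.
Bottom surface (1.39 → 1.82): reflection off a higher-index medium gives a half-wave phase shift.
The two reflections carry the same phase change, so no net offset.
With no net inversion, destructive interference in reflection requires 2 n t = (m + ½) λ.
Minimum at m = 0: t = λ / (4 n) = 460 / (4 × 1.39) = 82.7 nm.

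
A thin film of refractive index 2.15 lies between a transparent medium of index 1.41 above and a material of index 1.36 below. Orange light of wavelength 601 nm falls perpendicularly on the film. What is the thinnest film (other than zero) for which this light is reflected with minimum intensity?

140 nm

Ray reflecting at the top interface goes from n = 1.41 toward n = 2.15: a half-wave phase shift.
At the lower boundary (n = 2.15 to n = 1.36) the reflected ray undergoes no phase shift.
Exactly one π shift → a net half-wave offset.
So the condition for destructive reflection is 2 n t = m λ.
Minimum nonzero at m = 1: t = λ / (2 n) = 601 / (2 × 2.15) = 140 nm.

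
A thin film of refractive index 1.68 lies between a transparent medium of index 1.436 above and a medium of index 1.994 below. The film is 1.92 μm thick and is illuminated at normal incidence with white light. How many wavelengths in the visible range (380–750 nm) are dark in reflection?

Ray reflecting at the top interface goes from n = 1.436 toward n = 1.68: a half-wave phase shift.
Bottom surface (1.68 → 1.994): reflection off a higher-index medium gives a half-wave phase shift.
Zero or two π shifts → no net half-wave offset.
With no net inversion, destructive interference in reflection requires 2 n t = (m + ½) λ.
λ = 2 n t / (m + ½) = 6451 / (m + ½) nm.
m=8: 759 nm (IR); m=9: 679 nm (visible); m=10: 614 nm (visible); m=11: 561 nm (visible); m=12: 516 nm (visible); m=13: 478 nm (visible); m=14: 445 nm (visible); m=15: 416 nm (visible); m=16: 391 nm (visible); m=17: 369 nm (UV).

8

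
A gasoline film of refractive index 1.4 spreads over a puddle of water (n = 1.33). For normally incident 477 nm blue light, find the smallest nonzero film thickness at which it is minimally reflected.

170 nm

Top surface (1.0 → 1.4): reflection off a higher-index medium gives a half-wave phase shift.
At the lower boundary (n = 1.4 to n = 1.33) the reflected ray undergoes no phase shift.
Net: one phase inversion between the two reflected rays.
So the condition for destructive reflection is 2 n t = m λ.
Minimum nonzero at m = 1: t = λ / (2 n) = 477 / (2 × 1.4) = 170 nm.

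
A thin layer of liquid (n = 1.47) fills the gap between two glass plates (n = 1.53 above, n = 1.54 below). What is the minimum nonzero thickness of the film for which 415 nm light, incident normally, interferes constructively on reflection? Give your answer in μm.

Top surface (1.53 → 1.47): reflection off a lower-index medium gives no phase shift.
Ray reflecting at the bottom interface goes from n = 1.47 toward n = 1.54: a half-wave phase shift.
Exactly one π shift → a net half-wave offset.
So the condition for constructive reflection is 2 n t = (m + ½) λ.
Minimum at m = 0: t = λ / (4 n) = 415 / (4 × 1.47) = 70.6 nm.

0.0706 μm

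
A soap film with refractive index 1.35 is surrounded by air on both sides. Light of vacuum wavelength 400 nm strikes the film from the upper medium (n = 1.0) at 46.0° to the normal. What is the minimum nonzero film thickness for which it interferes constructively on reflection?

Ray reflecting at the top interface goes from n = 1.0 toward n = 1.35: a half-wave phase shift.
Bottom surface (1.35 → 1.0): reflection off a lower-index medium gives no phase shift.
Exactly one π shift → a net half-wave offset.
For strong reflection here: 2 n t cos θ_r = (m + ½) λ.
Snell's law: 1.0 sin 46.0° = 1.35 sin θ_r → sin θ_r = 0.533, cos θ_r = 0.846.
Minimum at m = 0: t = λ / (4 n cos θ_r) = 400 / (4 × 1.35 × 0.846) = 87.5 nm.

87.5 nm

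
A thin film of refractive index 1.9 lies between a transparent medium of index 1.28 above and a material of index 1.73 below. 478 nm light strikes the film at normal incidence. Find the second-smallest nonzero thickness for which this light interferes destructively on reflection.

252 nm

Ray reflecting at the top interface goes from n = 1.28 toward n = 1.9: a half-wave phase shift.
At the lower boundary (n = 1.9 to n = 1.73) the reflected ray undergoes no phase shift.
Net: one phase inversion between the two reflected rays.
For weak reflection here: 2 n t = m λ.
The second-smallest nonzero thickness corresponds to m = 2: t = m λ / (2 n) = 2.00 × 478 / (2 × 1.9) = 252 nm.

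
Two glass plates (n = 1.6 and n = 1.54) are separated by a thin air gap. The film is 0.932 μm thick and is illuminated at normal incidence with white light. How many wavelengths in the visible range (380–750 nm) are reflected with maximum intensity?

3

Ray reflecting at the top interface goes from n = 1.6 toward n = 1.0: no phase shift.
Bottom surface (1.0 → 1.54): reflection off a higher-index medium gives a half-wave phase shift.
The two reflections differ by half a wavelength.
So the condition for constructive reflection is 2 n t = (m + ½) λ.
λ = 2 n t / (m + ½) = 1864 / (m + ½) nm.
m=1: 1243 nm (IR); m=2: 746 nm (visible); m=3: 533 nm (visible); m=4: 414 nm (visible); m=5: 339 nm (UV).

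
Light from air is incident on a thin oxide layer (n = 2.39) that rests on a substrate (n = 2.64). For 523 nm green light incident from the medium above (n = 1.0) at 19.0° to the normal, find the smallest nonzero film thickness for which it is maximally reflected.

Ray reflecting at the top interface goes from n = 1.0 toward n = 2.39: a half-wave phase shift.
Bottom surface (2.39 → 2.64): reflection off a higher-index medium gives a half-wave phase shift.
Net: no relative phase inversion (both shifts match).
For maximum reflection here: 2 n t cos θ_r = m λ.
Snell's law: 1.0 sin 19.0° = 2.39 sin θ_r → sin θ_r = 0.136, cos θ_r = 0.991.
Minimum nonzero at m = 1: t = λ / (2 n cos θ_r) = 523 / (2 × 2.39 × 0.991) = 110 nm.

110 nm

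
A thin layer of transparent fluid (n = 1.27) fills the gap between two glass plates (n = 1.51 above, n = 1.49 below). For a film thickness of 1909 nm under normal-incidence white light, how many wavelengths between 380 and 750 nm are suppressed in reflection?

Ray reflecting at the top interface goes from n = 1.51 toward n = 1.27: no phase shift.
At the lower boundary (n = 1.27 to n = 1.49) the reflected ray undergoes a half-wave phase shift.
Net: one phase inversion between the two reflected rays.
For minimum reflection here: 2 n t = m λ.
λ = 2 n t / m = 4849 / m nm.
m=6: 808 nm (IR); m=7: 693 nm (visible); m=8: 606 nm (visible); m=9: 539 nm (visible); m=10: 485 nm (visible); m=11: 441 nm (visible); m=12: 404 nm (visible); m=13: 373 nm (UV).

6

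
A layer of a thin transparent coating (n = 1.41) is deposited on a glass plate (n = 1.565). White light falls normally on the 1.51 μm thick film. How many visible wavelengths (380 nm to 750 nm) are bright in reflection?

6

Ray reflecting at the top interface goes from n = 1.0 toward n = 1.41: a half-wave phase shift.
At the lower boundary (n = 1.41 to n = 1.565) the reflected ray undergoes a half-wave phase shift.
Zero or two π shifts → no net half-wave offset.
So the condition for constructive reflection is 2 n t = m λ.
λ = 2 n t / m = 4258 / m nm.
m=5: 852 nm (IR); m=6: 710 nm (visible); m=7: 608 nm (visible); m=8: 532 nm (visible); m=9: 473 nm (visible); m=10: 426 nm (visible); m=11: 387 nm (visible); m=12: 355 nm (UV).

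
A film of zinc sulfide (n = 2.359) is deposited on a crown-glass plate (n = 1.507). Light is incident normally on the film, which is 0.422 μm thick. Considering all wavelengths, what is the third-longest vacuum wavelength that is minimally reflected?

664 nm

Top surface (1.0 → 2.359): reflection off a higher-index medium gives a half-wave phase shift.
Bottom surface (2.359 → 1.507): reflection off a lower-index medium gives no phase shift.
The two reflections differ by half a wavelength.
For minimum reflection here: 2 n t = m λ.
λ = 2 n t / m. The third-longest wavelength is m = 3: λ = 2 × 2.359 × 422 / 3.00 = 664 nm.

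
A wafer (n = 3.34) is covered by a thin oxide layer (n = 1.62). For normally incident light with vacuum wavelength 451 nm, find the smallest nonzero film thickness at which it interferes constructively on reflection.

At the upper boundary (n = 1.0 to n = 1.62) the reflected ray undergoes a half-wave phase shift.
At the lower boundary (n = 1.62 to n = 3.34) the reflected ray undergoes a half-wave phase shift.
Zero or two π shifts → no net half-wave offset.
So the condition for constructive reflection is 2 n t = m λ.
Minimum nonzero at m = 1: t = λ / (2 n) = 451 / (2 × 1.62) = 139 nm.

139 nm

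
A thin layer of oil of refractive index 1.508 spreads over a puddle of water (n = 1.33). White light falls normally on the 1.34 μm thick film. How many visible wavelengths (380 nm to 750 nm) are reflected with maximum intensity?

Top surface (1.0 → 1.508): reflection off a higher-index medium gives a half-wave phase shift.
Bottom surface (1.508 → 1.33): reflection off a lower-index medium gives no phase shift.
Net: one phase inversion between the two reflected rays.
With one net inversion, constructive interference in reflection requires 2 n t = (m + ½) λ.
λ = 2 n t / (m + ½) = 4041 / (m + ½) nm.
m=4: 898 nm (IR); m=5: 735 nm (visible); m=6: 622 nm (visible); m=7: 539 nm (visible); m=8: 475 nm (visible); m=9: 425 nm (visible); m=10: 385 nm (visible); m=11: 351 nm (UV).

6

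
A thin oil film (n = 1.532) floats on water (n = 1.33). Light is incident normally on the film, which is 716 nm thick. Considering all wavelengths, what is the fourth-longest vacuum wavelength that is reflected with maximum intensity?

627 nm

Ray reflecting at the top interface goes from n = 1.0 toward n = 1.532: a half-wave phase shift.
At the lower boundary (n = 1.532 to n = 1.33) the reflected ray undergoes no phase shift.
Net: one phase inversion between the two reflected rays.
So the condition for constructive reflection is 2 n t = (m + ½) λ.
λ = 2 n t / (m + ½). The fourth-longest wavelength is m = 3: λ = 2 × 1.532 × 716 / 3.50 = 627 nm.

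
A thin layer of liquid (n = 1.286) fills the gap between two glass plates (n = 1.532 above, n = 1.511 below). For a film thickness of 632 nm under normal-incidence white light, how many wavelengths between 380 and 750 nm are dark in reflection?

At the upper boundary (n = 1.532 to n = 1.286) the reflected ray undergoes no phase shift.
At the lower boundary (n = 1.286 to n = 1.511) the reflected ray undergoes a half-wave phase shift.
Exactly one π shift → a net half-wave offset.
With one net inversion, destructive interference in reflection requires 2 n t = m λ.
λ = 2 n t / m = 1626 / m nm.
m=2: 813 nm (IR); m=3: 542 nm (visible); m=4: 406 nm (visible); m=5: 325 nm (UV).

2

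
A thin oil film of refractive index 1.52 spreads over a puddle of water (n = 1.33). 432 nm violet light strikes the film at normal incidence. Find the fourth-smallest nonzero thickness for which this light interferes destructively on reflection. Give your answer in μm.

0.568 μm

At the upper boundary (n = 1.0 to n = 1.52) the reflected ray undergoes a half-wave phase shift.
At the lower boundary (n = 1.52 to n = 1.33) the reflected ray undergoes no phase shift.
Exactly one π shift → a net half-wave offset.
With one net inversion, destructive interference in reflection requires 2 n t = m λ.
The fourth-smallest nonzero thickness corresponds to m = 4: t = m λ / (2 n) = 4.00 × 432 / (2 × 1.52) = 568 nm.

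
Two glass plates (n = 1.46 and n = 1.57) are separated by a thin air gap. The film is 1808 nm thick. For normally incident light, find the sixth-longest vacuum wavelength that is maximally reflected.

657 nm

Ray reflecting at the top interface goes from n = 1.46 toward n = 1.0: no phase shift.
Bottom surface (1.0 → 1.57): reflection off a higher-index medium gives a half-wave phase shift.
Net: one phase inversion between the two reflected rays.
With one net inversion, constructive interference in reflection requires 2 n t = (m + ½) λ.
λ = 2 n t / (m + ½). The sixth-longest wavelength is m = 5: λ = 2 × 1.0 × 1808 / 5.50 = 657 nm.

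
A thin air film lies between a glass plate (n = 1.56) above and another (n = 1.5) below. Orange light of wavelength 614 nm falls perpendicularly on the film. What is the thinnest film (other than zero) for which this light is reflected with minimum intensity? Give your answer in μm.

0.307 μm

At the upper boundary (n = 1.56 to n = 1.0) the reflected ray undergoes no phase shift.
Ray reflecting at the bottom interface goes from n = 1.0 toward n = 1.5: a half-wave phase shift.
Net: one phase inversion between the two reflected rays.
So the condition for destructive reflection is 2 n t = m λ.
Minimum nonzero at m = 1: t = λ / (2 n) = 614 / (2 × 1.0) = 307 nm.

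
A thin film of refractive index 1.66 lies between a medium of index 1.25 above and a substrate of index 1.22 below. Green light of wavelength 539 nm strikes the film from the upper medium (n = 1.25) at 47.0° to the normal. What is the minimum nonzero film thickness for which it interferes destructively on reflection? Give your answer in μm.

0.195 μm

Ray reflecting at the top interface goes from n = 1.25 toward n = 1.66: a half-wave phase shift.
Bottom surface (1.66 → 1.22): reflection off a lower-index medium gives no phase shift.
Exactly one π shift → a net half-wave offset.
With one net inversion, destructive interference in reflection requires 2 n t cos θ_r = m λ.
Snell's law: 1.25 sin 47.0° = 1.66 sin θ_r → sin θ_r = 0.551, cos θ_r = 0.835.
Minimum nonzero at m = 1: t = λ / (2 n cos θ_r) = 539 / (2 × 1.66 × 0.835) = 195 nm.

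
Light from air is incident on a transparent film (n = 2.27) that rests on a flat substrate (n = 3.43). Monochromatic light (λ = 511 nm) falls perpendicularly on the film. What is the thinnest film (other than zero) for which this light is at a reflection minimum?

Top surface (1.0 → 2.27): reflection off a higher-index medium gives a half-wave phase shift.
Bottom surface (2.27 → 3.43): reflection off a higher-index medium gives a half-wave phase shift.
The two reflections carry the same phase change, so no net offset.
With no net inversion, destructive interference in reflection requires 2 n t = (m + ½) λ.
Minimum at m = 0: t = λ / (4 n) = 511 / (4 × 2.27) = 56.3 nm.

56.3 nm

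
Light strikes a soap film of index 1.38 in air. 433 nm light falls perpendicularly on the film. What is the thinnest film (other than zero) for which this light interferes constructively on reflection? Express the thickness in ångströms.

784 Å

Top surface (1.0 → 1.38): reflection off a higher-index medium gives a half-wave phase shift.
Ray reflecting at the bottom interface goes from n = 1.38 toward n = 1.0: no phase shift.
The two reflections differ by half a wavelength.
So the condition for constructive reflection is 2 n t = (m + ½) λ.
Minimum at m = 0: t = λ / (4 n) = 433 / (4 × 1.38) = 78.4 nm.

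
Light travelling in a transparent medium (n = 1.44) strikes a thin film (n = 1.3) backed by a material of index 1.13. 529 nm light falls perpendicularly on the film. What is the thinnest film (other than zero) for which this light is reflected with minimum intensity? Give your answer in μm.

0.102 μm

Ray reflecting at the top interface goes from n = 1.44 toward n = 1.3: no phase shift.
Ray reflecting at the bottom interface goes from n = 1.3 toward n = 1.13: no phase shift.
Zero or two π shifts → no net half-wave offset.
So the condition for destructive reflection is 2 n t = (m + ½) λ.
Minimum at m = 0: t = λ / (4 n) = 529 / (4 × 1.3) = 102 nm.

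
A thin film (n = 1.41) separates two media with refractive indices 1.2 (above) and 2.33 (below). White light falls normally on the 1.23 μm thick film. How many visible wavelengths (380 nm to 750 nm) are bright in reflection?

5

Top surface (1.2 → 1.41): reflection off a higher-index medium gives a half-wave phase shift.
Ray reflecting at the bottom interface goes from n = 1.41 toward n = 2.33: a half-wave phase shift.
Net: no relative phase inversion (both shifts match).
For maximum reflection here: 2 n t = m λ.
λ = 2 n t / m = 3469 / m nm.
m=4: 867 nm (IR); m=5: 694 nm (visible); m=6: 578 nm (visible); m=7: 496 nm (visible); m=8: 434 nm (visible); m=9: 385 nm (visible); m=10: 347 nm (UV).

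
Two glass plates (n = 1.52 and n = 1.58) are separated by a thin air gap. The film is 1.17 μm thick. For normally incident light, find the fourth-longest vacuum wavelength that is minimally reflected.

Top surface (1.52 → 1.0): reflection off a lower-index medium gives no phase shift.
Ray reflecting at the bottom interface goes from n = 1.0 toward n = 1.58: a half-wave phase shift.
Net: one phase inversion between the two reflected rays.
So the condition for destructive reflection is 2 n t = m λ.
λ = 2 n t / m. The fourth-longest wavelength is m = 4: λ = 2 × 1.0 × 1170 / 4.00 = 585 nm.

585 nm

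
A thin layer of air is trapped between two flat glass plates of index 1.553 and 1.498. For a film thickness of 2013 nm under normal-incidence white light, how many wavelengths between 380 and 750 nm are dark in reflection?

At the upper boundary (n = 1.553 to n = 1.0) the reflected ray undergoes no phase shift.
Ray reflecting at the bottom interface goes from n = 1.0 toward n = 1.498: a half-wave phase shift.
Net: one phase inversion between the two reflected rays.
For weak reflection here: 2 n t = m λ.
λ = 2 n t / m = 4026 / m nm.
m=5: 805 nm (IR); m=6: 671 nm (visible); m=7: 575 nm (visible); m=8: 503 nm (visible); m=9: 447 nm (visible); m=10: 403 nm (visible); m=11: 366 nm (UV).

5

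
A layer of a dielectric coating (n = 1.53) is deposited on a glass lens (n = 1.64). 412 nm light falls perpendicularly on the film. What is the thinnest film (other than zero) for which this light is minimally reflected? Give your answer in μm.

At the upper boundary (n = 1.0 to n = 1.53) the reflected ray undergoes a half-wave phase shift.
At the lower boundary (n = 1.53 to n = 1.64) the reflected ray undergoes a half-wave phase shift.
Net: no relative phase inversion (both shifts match).
So the condition for destructive reflection is 2 n t = (m + ½) λ.
Minimum at m = 0: t = λ / (4 n) = 412 / (4 × 1.53) = 67.3 nm.

0.0673 μm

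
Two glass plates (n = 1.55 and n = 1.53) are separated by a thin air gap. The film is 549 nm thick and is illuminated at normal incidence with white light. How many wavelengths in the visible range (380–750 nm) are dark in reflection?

1

Top surface (1.55 → 1.0): reflection off a lower-index medium gives no phase shift.
Ray reflecting at the bottom interface goes from n = 1.0 toward n = 1.53: a half-wave phase shift.
The two reflections differ by half a wavelength.
So the condition for destructive reflection is 2 n t = m λ.
λ = 2 n t / m = 1098 / m nm.
m=1: 1098 nm (IR); m=2: 549 nm (visible); m=3: 366 nm (UV).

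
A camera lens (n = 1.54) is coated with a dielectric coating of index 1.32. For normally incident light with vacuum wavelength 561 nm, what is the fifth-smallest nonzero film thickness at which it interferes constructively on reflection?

1063 nm

At the upper boundary (n = 1.0 to n = 1.32) the reflected ray undergoes a half-wave phase shift.
Bottom surface (1.32 → 1.54): reflection off a higher-index medium gives a half-wave phase shift.
The two reflections carry the same phase change, so no net offset.
So the condition for constructive reflection is 2 n t = m λ.
The fifth-smallest nonzero thickness corresponds to m = 5: t = m λ / (2 n) = 5.00 × 561 / (2 × 1.32) = 1063 nm.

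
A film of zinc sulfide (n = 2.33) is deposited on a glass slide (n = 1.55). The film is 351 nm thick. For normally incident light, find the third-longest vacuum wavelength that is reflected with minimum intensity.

Ray reflecting at the top interface goes from n = 1.0 toward n = 2.33: a half-wave phase shift.
At the lower boundary (n = 2.33 to n = 1.55) the reflected ray undergoes no phase shift.
Exactly one π shift → a net half-wave offset.
For minimum reflection here: 2 n t = m λ.
λ = 2 n t / m. The third-longest wavelength is m = 3: λ = 2 × 2.33 × 351 / 3.00 = 545 nm.

545 nm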